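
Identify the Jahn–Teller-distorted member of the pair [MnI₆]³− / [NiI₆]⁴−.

[MnI₆]³−: Ligand charges: each iodide is −1. With an overall charge of −3 the manganese centre must be in the +3 oxidation state. Mn sits in group 7, so the d-electron count is 7 − 3 = 4. Iodide is a weak-field ligand for a first-row metal, so the complex is high-spin. The t₂g³e_g¹ (high-spin) configuration has an unevenly filled e_g set; the Jahn–Teller theorem predicts a tetragonal distortion (typically axial elongation) to lift the degeneracy.
[NiI₆]⁴−: Summing ligand charges against the −4 overall charge gives an oxidation state of +2 for nickel. Ni sits in group 10, so the d-electron count is 10 − 2 = 8. The d⁸ configuration leaves the e_g set evenly filled (or empty) — no strong Jahn–Teller driving force.

[MnI₆]³−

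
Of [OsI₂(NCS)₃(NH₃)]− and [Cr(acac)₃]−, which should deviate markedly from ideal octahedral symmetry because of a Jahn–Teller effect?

[Cr(acac)₃]−

[OsI₂(NCS)₃(NH₃)]−: Each iodide is −1; each isothiocyanate is −1; ammonia is neutral; balancing the −1 overall charge requires Os(IV). Osmium is a group-8 element; Os(IV) is therefore d⁴. A 5d ion has a large Δₒ and is invariably low-spin. The d⁴ configuration leaves the e_g set evenly filled (or empty) — no strong Jahn–Teller driving force.
[Cr(acac)₃]−: Summing ligand charges against the −1 overall charge gives an oxidation state of +2 for chromium. Cr sits in group 6, so the d-electron count is 6 − 2 = 4. Acetylacetonate is a weak-field ligand for a first-row metal, so the complex is high-spin. The t₂g³e_g¹ (high-spin) configuration has an unevenly filled e_g set; the Jahn–Teller theorem predicts a tetragonal distortion (typically axial elongation) to lift the degeneracy.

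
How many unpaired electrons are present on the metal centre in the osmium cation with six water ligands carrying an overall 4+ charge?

Water is neutral; balancing the +4 overall charge requires Os(IV).
Osmium is a group-8 element; Os(IV) is therefore d⁴.
The spin state decides the count: a 5d ion has a large Δₒ and is invariably low-spin.
An octahedral low-spin d⁴ ion is t₂g⁴e_g⁰, giving 2 unpaired electrons.

2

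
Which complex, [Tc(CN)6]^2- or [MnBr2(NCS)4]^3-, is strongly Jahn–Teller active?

[MnBr2(NCS)4]^3-

[Tc(CN)6]^2-: Summing ligand charges against the −2 overall charge gives an oxidation state of +4 for technetium. Tc sits in group 7, so the d-electron count is 7 − 4 = 3. The d³ configuration leaves the e_g set evenly filled (or empty) — no strong Jahn–Teller driving force.
[MnBr2(NCS)4]^3-: Each bromide is −1; each isothiocyanate is −1; balancing the −3 overall charge requires Mn(III). Manganese is a group-7 element; Mn(III) is therefore d⁴. Bromide and isothiocyanate are weak-field ligands for a first-row metal, so the complex is high-spin. The t₂g³e_g¹ (high-spin) configuration has an unevenly filled e_g set; the Jahn–Teller theorem predicts a tetragonal distortion (typically axial elongation) to lift the degeneracy.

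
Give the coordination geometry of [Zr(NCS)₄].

tetrahedral

Ligand charges: each isothiocyanate is −1. With an overall charge of 0 the zirconium centre must be in the +4 oxidation state.
Group 4 minus oxidation state 4 gives a d⁰ configuration.
Coordination number: 4.
A d⁰ ion has no crystal-field stabilisation preference between square planar and tetrahedral, so four ligands adopt the sterically favoured tetrahedral geometry.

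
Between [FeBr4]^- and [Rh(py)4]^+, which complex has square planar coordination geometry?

[Rh(py)4]^+

For [FeBr4]^-: Summing ligand charges against the −1 overall charge gives an oxidation state of +3 for iron. Group 8 minus oxidation state 3 gives a d⁵ configuration. A high-spin d⁵ ion has zero CFSE in either geometry, so four ligands adopt the sterically favoured tetrahedral geometry. → tetrahedral.
For [Rh(py)4]^+: Ligand charges: pyridine is neutral. With an overall charge of +1 the rhodium centre must be in the +1 oxidation state. Rhodium is a group-9 element; Rh(I) is therefore d⁸. A 4d d⁸ ion has a large crystal-field splitting; square planar leaves the high-energy d_{x²−y²} orbital empty and maximises CFSE. → square planar.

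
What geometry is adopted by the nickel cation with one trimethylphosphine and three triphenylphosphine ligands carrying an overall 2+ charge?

Ligand charges: trimethylphosphine is neutral; triphenylphosphine is neutral. With an overall charge of +2 the nickel centre must be in the +2 oxidation state.
Ni sits in group 10, so the d-electron count is 10 − 2 = 8.
With 4 monodentate ligands the coordination number is 4.
Trimethylphosphine and triphenylphosphine are strong-field ligands (high in the spectrochemical series).
A 3d d⁸ ion with strong-field ligands gains enough CFSE to favour square planar over tetrahedral.

square planar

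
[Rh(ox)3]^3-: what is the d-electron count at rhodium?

Summing ligand charges against the −3 overall charge gives an oxidation state of +3 for rhodium.
Rhodium is a group-9 element; Rh(III) is therefore d⁶.

d⁶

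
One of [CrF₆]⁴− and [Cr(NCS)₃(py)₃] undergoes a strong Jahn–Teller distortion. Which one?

[CrF₆]⁴−

[CrF₆]⁴−: Ligand charges: each fluoride is −1. With an overall charge of −4 the chromium centre must be in the +2 oxidation state. Group 6 minus oxidation state 2 gives a d⁴ configuration. Fluoride is a weak-field ligand for a first-row metal, so the complex is high-spin. The t₂g³e_g¹ (high-spin) configuration has an unevenly filled e_g set; the Jahn–Teller theorem predicts a tetragonal distortion (typically axial elongation) to lift the degeneracy.
[Cr(NCS)₃(py)₃]: Each isothiocyanate is −1; pyridine is neutral; balancing the 0 overall charge requires Cr(III). Chromium is a group-6 element; Cr(III) is therefore d³. The d³ configuration leaves the e_g set evenly filled (or empty) — no strong Jahn–Teller driving force.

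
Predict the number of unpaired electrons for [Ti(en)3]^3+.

1

Summing ligand charges against the +3 overall charge gives an oxidation state of +3 for titanium.
Group 4 minus oxidation state 3 gives a d¹ configuration.
Counting donor atoms: 3×ethylenediamine (bidentate) → 6 donors. Coordination number = 6.
In an octahedral field the d¹ configuration is t₂g¹e_g⁰ (only one arrangement possible), giving 1 unpaired electron.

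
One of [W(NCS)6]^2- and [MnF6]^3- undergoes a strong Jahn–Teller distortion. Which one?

[MnF6]^3-

[W(NCS)6]^2-: Ligand charges: each isothiocyanate is −1. With an overall charge of −2 the tungsten centre must be in the +4 oxidation state. Tungsten is a group-6 element; W(IV) is therefore d². The d² configuration leaves the e_g set evenly filled (or empty) — no strong Jahn–Teller driving force.
[MnF6]^3-: Ligand charges: each fluoride is −1. With an overall charge of −3 the manganese centre must be in the +3 oxidation state. Group 7 minus oxidation state 3 gives a d⁴ configuration. Fluoride is a weak-field ligand for a first-row metal, so the complex is high-spin. The t₂g³e_g¹ (high-spin) configuration has an unevenly filled e_g set; the Jahn–Teller theorem predicts a tetragonal distortion (typically axial elongation) to lift the degeneracy.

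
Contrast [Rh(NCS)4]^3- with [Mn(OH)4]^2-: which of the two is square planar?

For [Rh(NCS)4]^3-: Ligand charges: each isothiocyanate is −1. With an overall charge of −3 the rhodium centre must be in the +1 oxidation state. Group 9 minus oxidation state 1 gives a d⁸ configuration. A 4d d⁸ ion has a large crystal-field splitting; square planar leaves the high-energy d_{x²−y²} orbital empty and maximises CFSE. → square planar.
For [Mn(OH)4]^2-: Each hydroxide is −1; balancing the −2 overall charge requires Mn(II). Mn sits in group 7, so the d-electron count is 7 − 2 = 5. A high-spin d⁵ ion has zero CFSE in either geometry, so four ligands adopt the sterically favoured tetrahedral geometry. → tetrahedral.

[Rh(NCS)4]^3-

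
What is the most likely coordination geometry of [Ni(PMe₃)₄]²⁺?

square planar

Trimethylphosphine is neutral; balancing the +2 overall charge requires Ni(II).
Group 10 minus oxidation state 2 gives a d⁸ configuration.
Coordination number: 4.
Trimethylphosphine is a strong-field ligand (high in the spectrochemical series).
A 3d d⁸ ion with strong-field ligands gains enough CFSE to favour square planar over tetrahedral.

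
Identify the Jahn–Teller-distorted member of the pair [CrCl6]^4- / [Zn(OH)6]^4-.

[CrCl6]^4-

[CrCl6]^4-: Each chloride is −1; balancing the −4 overall charge requires Cr(II). Cr sits in group 6, so the d-electron count is 6 − 2 = 4. Chloride is a weak-field ligand for a first-row metal, so the complex is high-spin. The t₂g³e_g¹ (high-spin) configuration has an unevenly filled e_g set; the Jahn–Teller theorem predicts a tetragonal distortion (typically axial elongation) to lift the degeneracy.
[Zn(OH)6]^4-: Ligand charges: each hydroxide is −1. With an overall charge of −4 the zinc centre must be in the +2 oxidation state. Zinc is a group-12 element; Zn(II) is therefore d¹⁰. The d¹⁰ configuration leaves the e_g set evenly filled (or empty) — no strong Jahn–Teller driving force.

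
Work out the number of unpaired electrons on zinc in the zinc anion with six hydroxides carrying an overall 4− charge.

Ligand charges: each hydroxide is −1. With an overall charge of −4 the zinc centre must be in the +2 oxidation state.
Zn sits in group 12, so the d-electron count is 12 − 2 = 10.
In an octahedral field the d¹⁰ configuration is t₂g⁶e_g⁴, giving 0 unpaired electrons.

0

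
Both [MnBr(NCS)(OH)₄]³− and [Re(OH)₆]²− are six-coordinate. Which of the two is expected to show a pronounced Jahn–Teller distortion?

[MnBr(NCS)(OH)₄]³−

[MnBr(NCS)(OH)₄]³−: Summing ligand charges against the −3 overall charge gives an oxidation state of +3 for manganese. Manganese is a group-7 element; Mn(III) is therefore d⁴. Bromide, hydroxide, and isothiocyanate are weak-field ligands for a first-row metal, so the complex is high-spin. The t₂g³e_g¹ (high-spin) configuration has an unevenly filled e_g set; the Jahn–Teller theorem predicts a tetragonal distortion (typically axial elongation) to lift the degeneracy.
[Re(OH)₆]²−: Summing ligand charges against the −2 overall charge gives an oxidation state of +4 for rhenium. Group 7 minus oxidation state 4 gives a d³ configuration. The d³ configuration leaves the e_g set evenly filled (or empty) — no strong Jahn–Teller driving force.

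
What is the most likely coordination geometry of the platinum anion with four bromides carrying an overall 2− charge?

Each bromide is −1; balancing the −2 overall charge requires Pt(II).
Platinum is a group-10 element; Pt(II) is therefore d⁸.
With 4 monodentate ligands the coordination number is 4.
A 5d d⁸ ion has a large crystal-field splitting; square planar leaves the high-energy d_{x²−y²} orbital empty and maximises CFSE.

square planar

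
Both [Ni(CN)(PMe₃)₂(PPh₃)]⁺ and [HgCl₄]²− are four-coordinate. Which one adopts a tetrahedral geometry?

For [Ni(CN)(PMe₃)₂(PPh₃)]⁺: Ligand charges: each cyanide is −1; trimethylphosphine is neutral; triphenylphosphine is neutral. With an overall charge of +1 the nickel centre must be in the +2 oxidation state. Ni sits in group 10, so the d-electron count is 10 − 2 = 8. Cyanide, trimethylphosphine, and triphenylphosphine are strong-field ligands (high in the spectrochemical series). A 3d d⁸ ion with strong-field ligands gains enough CFSE to favour square planar over tetrahedral. → square planar.
For [HgCl₄]²−: Ligand charges: each chloride is −1. With an overall charge of −2 the mercury centre must be in the +2 oxidation state. Mercury is a group-12 element; Hg(II) is therefore d¹⁰. A d¹⁰ ion has no crystal-field stabilisation preference between square planar and tetrahedral, so four ligands adopt the sterically favoured tetrahedral geometry. → tetrahedral.

[HgCl₄]²−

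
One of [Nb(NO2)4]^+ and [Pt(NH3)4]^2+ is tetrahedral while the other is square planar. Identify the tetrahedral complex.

For [Nb(NO2)4]^+: Each nitro (N-bound nitrite) is −1; balancing the +1 overall charge requires Nb(V). Nb sits in group 5, so the d-electron count is 5 − 5 = 0. A d⁰ ion has no crystal-field stabilisation preference between square planar and tetrahedral, so four ligands adopt the sterically favoured tetrahedral geometry. → tetrahedral.
For [Pt(NH3)4]^2+: Ligand charges: ammonia is neutral. With an overall charge of +2 the platinum centre must be in the +2 oxidation state. Platinum is a group-10 element; Pt(II) is therefore d⁸. A 5d d⁸ ion has a large crystal-field splitting; square planar leaves the high-energy d_{x²−y²} orbital empty and maximises CFSE. → square planar.

[Nb(NO2)4]^+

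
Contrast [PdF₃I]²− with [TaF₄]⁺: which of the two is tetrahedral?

For [PdF₃I]²−: Summing ligand charges against the −2 overall charge gives an oxidation state of +2 for palladium. Palladium is a group-10 element; Pd(II) is therefore d⁸. A 4d d⁸ ion has a large crystal-field splitting; square planar leaves the high-energy d_{x²−y²} orbital empty and maximises CFSE. → square planar.
For [TaF₄]⁺: Summing ligand charges against the +1 overall charge gives an oxidation state of +5 for tantalum. Ta sits in group 5, so the d-electron count is 5 − 5 = 0. A d⁰ ion has no crystal-field stabilisation preference between square planar and tetrahedral, so four ligands adopt the sterically favoured tetrahedral geometry. → tetrahedral.

[TaF₄]⁺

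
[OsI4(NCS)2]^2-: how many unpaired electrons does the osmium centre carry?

Ligand charges: each iodide is −1; each isothiocyanate is −1. With an overall charge of −2 the osmium centre must be in the +4 oxidation state.
Os sits in group 8, so the d-electron count is 8 − 4 = 4.
The spin state decides the count: a 5d ion has a large Δₒ and is invariably low-spin.
An octahedral low-spin d⁴ ion is t₂g⁴e_g⁰, giving 2 unpaired electrons.

2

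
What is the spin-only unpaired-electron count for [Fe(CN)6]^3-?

Summing ligand charges against the −3 overall charge gives an oxidation state of +3 for iron.
Group 8 minus oxidation state 3 gives a d⁵ configuration.
The spin state decides the count: Cyanide is a strong-field ligand (high in the spectrochemical series) for a first-row metal, so the complex is low-spin.
An octahedral low-spin d⁵ ion is t₂g⁵e_g⁰, giving 1 unpaired electron.

1 unpaired electron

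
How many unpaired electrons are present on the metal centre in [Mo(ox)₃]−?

Summing ligand charges against the −1 overall charge gives an oxidation state of +5 for molybdenum.
Molybdenum is a group-6 element; Mo(V) is therefore d¹.
Counting donor atoms: 3×oxalate (bidentate) → 6 donors. Coordination number = 6.
In an octahedral field the d¹ configuration is t₂g¹e_g⁰ (only one arrangement possible), giving 1 unpaired electron.

1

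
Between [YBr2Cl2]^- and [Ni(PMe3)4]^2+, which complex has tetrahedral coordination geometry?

[YBr2Cl2]^-

For [YBr2Cl2]^-: Each bromide is −1; each chloride is −1; balancing the −1 overall charge requires Y(III). Y sits in group 3, so the d-electron count is 3 − 3 = 0. A d⁰ ion has no crystal-field stabilisation preference between square planar and tetrahedral, so four ligands adopt the sterically favoured tetrahedral geometry. → tetrahedral.
For [Ni(PMe3)4]^2+: Trimethylphosphine is neutral; balancing the +2 overall charge requires Ni(II). Ni sits in group 10, so the d-electron count is 10 − 2 = 8. Trimethylphosphine is a strong-field ligand (high in the spectrochemical series). A 3d d⁸ ion with strong-field ligands gains enough CFSE to favour square planar over tetrahedral. → square planar.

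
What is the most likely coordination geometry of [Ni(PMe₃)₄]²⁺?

square planar

Trimethylphosphine is neutral; balancing the +2 overall charge requires Ni(II).
Ni sits in group 10, so the d-electron count is 10 − 2 = 8.
With 4 monodentate ligands the coordination number is 4.
Trimethylphosphine is a strong-field ligand (high in the spectrochemical series).
A 3d d⁸ ion with strong-field ligands gains enough CFSE to favour square planar over tetrahedral.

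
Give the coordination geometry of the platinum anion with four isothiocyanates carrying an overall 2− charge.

square planar

Ligand charges: each isothiocyanate is −1. With an overall charge of −2 the platinum centre must be in the +2 oxidation state.
Group 10 minus oxidation state 2 gives a d⁸ configuration.
Coordination number: 4.
A 5d d⁸ ion has a large crystal-field splitting; square planar leaves the high-energy d_{x²−y²} orbital empty and maximises CFSE.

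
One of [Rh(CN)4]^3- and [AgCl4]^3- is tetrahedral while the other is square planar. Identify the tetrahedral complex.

For [Rh(CN)4]^3-: Summing ligand charges against the −3 overall charge gives an oxidation state of +1 for rhodium. Rh sits in group 9, so the d-electron count is 9 − 1 = 8. A 4d d⁸ ion has a large crystal-field splitting; square planar leaves the high-energy d_{x²−y²} orbital empty and maximises CFSE. → square planar.
For [AgCl4]^3-: Ligand charges: each chloride is −1. With an overall charge of −3 the silver centre must be in the +1 oxidation state. Ag sits in group 11, so the d-electron count is 11 − 1 = 10. A d¹⁰ ion has no crystal-field stabilisation preference between square planar and tetrahedral, so four ligands adopt the sterically favoured tetrahedral geometry. → tetrahedral.

[AgCl4]^3-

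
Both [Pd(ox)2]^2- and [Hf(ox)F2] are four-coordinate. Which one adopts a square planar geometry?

For [Pd(ox)2]^2-: Ligand charges: each oxalate is −2. With an overall charge of −2 the palladium centre must be in the +2 oxidation state. Group 10 minus oxidation state 2 gives a d⁸ configuration. A 4d d⁸ ion has a large crystal-field splitting; square planar leaves the high-energy d_{x²−y²} orbital empty and maximises CFSE. → square planar.
For [Hf(ox)F2]: Ligand charges: each oxalate is −2; each fluoride is −1. With an overall charge of 0 the hafnium centre must be in the +4 oxidation state. Hf sits in group 4, so the d-electron count is 4 − 4 = 0. A d⁰ ion has no crystal-field stabilisation preference between square planar and tetrahedral, so four ligands adopt the sterically favoured tetrahedral geometry. → tetrahedral.

[Pd(ox)2]^2-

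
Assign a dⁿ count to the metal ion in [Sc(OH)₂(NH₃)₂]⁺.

Each hydroxide is −1; ammonia is neutral; balancing the +1 overall charge requires Sc(III).
Group 3 minus oxidation state 3 gives a d⁰ configuration.

d⁰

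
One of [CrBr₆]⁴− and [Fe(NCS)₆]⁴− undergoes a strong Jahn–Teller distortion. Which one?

[CrBr₆]⁴−: Summing ligand charges against the −4 overall charge gives an oxidation state of +2 for chromium. Chromium is a group-6 element; Cr(II) is therefore d⁴. Bromide is a weak-field ligand for a first-row metal, so the complex is high-spin. The t₂g³e_g¹ (high-spin) configuration has an unevenly filled e_g set; the Jahn–Teller theorem predicts a tetragonal distortion (typically axial elongation) to lift the degeneracy.
[Fe(NCS)₆]⁴−: Summing ligand charges against the −4 overall charge gives an oxidation state of +2 for iron. Group 8 minus oxidation state 2 gives a d⁶ configuration. Isothiocyanate is a weak-field ligand for a first-row metal, so the complex is high-spin. The d⁶ configuration leaves the e_g set evenly filled (or empty) — no strong Jahn–Teller driving force.

[CrBr₆]⁴−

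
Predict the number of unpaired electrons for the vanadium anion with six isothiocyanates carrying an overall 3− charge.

Ligand charges: each isothiocyanate is −1. With an overall charge of −3 the vanadium centre must be in the +3 oxidation state.
Group 5 minus oxidation state 3 gives a d² configuration.
In an octahedral field the d² configuration is t₂g²e_g⁰ (only one arrangement possible), giving 2 unpaired electrons.

2 unpaired electrons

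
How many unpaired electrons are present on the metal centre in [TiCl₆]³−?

1

Ligand charges: each chloride is −1. With an overall charge of −3 the titanium centre must be in the +3 oxidation state.
Ti sits in group 4, so the d-electron count is 4 − 3 = 1.
In an octahedral field the d¹ configuration is t₂g¹e_g⁰ (only one arrangement possible), giving 1 unpaired electron.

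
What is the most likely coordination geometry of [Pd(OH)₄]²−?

Summing ligand charges against the −2 overall charge gives an oxidation state of +2 for palladium.
Palladium is a group-10 element; Pd(II) is therefore d⁸.
With 4 monodentate ligands the coordination number is 4.
A 4d d⁸ ion has a large crystal-field splitting; square planar leaves the high-energy d_{x²−y²} orbital empty and maximises CFSE.

square planar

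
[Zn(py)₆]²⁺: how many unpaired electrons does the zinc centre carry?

Pyridine is neutral; balancing the +2 overall charge requires Zn(II).
Zn sits in group 12, so the d-electron count is 12 − 2 = 10.
In an octahedral field the d¹⁰ configuration is t₂g⁶e_g⁴, giving 0 unpaired electrons.

0 unpaired electrons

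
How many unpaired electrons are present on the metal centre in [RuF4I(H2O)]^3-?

0

Summing ligand charges against the −3 overall charge gives an oxidation state of +2 for ruthenium.
Ruthenium is a group-8 element; Ru(II) is therefore d⁶.
The spin state decides the count: a 4d ion has a large Δₒ and is invariably low-spin.
An octahedral low-spin d⁶ ion is t₂g⁶e_g⁰, giving 0 unpaired electrons.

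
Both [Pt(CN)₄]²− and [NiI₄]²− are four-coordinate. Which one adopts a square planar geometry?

[Pt(CN)₄]²−

For [Pt(CN)₄]²−: Summing ligand charges against the −2 overall charge gives an oxidation state of +2 for platinum. Group 10 minus oxidation state 2 gives a d⁸ configuration. A 5d d⁸ ion has a large crystal-field splitting; square planar leaves the high-energy d_{x²−y²} orbital empty and maximises CFSE. → square planar.
For [NiI₄]²−: Ligand charges: each iodide is −1. With an overall charge of −2 the nickel centre must be in the +2 oxidation state. Nickel is a group-10 element; Ni(II) is therefore d⁸. Iodide is a weak-field ligand. With weak-field ligands the CFSE gain from square planar is small, so a 3d d⁸ ion takes the sterically preferred tetrahedral geometry. → tetrahedral.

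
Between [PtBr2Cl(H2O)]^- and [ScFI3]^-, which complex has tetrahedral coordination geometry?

For [PtBr2Cl(H2O)]^-: Each bromide is −1; each chloride is −1; water is neutral; balancing the −1 overall charge requires Pt(II). Group 10 minus oxidation state 2 gives a d⁸ configuration. A 5d d⁸ ion has a large crystal-field splitting; square planar leaves the high-energy d_{x²−y²} orbital empty and maximises CFSE. → square planar.
For [ScFI3]^-: Each fluoride is −1; each iodide is −1; balancing the −1 overall charge requires Sc(III). Sc sits in group 3, so the d-electron count is 3 − 3 = 0. A d⁰ ion has no crystal-field stabilisation preference between square planar and tetrahedral, so four ligands adopt the sterically favoured tetrahedral geometry. → tetrahedral.

[ScFI3]^-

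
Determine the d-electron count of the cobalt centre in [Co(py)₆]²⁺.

Ligand charges: pyridine is neutral. With an overall charge of +2 the cobalt centre must be in the +2 oxidation state.
Co sits in group 9, so the d-electron count is 9 − 2 = 7.

d⁷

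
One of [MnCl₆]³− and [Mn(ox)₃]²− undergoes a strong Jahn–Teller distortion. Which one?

[MnCl₆]³−

[MnCl₆]³−: Each chloride is −1; balancing the −3 overall charge requires Mn(III). Group 7 minus oxidation state 3 gives a d⁴ configuration. Chloride is a weak-field ligand for a first-row metal, so the complex is high-spin. The t₂g³e_g¹ (high-spin) configuration has an unevenly filled e_g set; the Jahn–Teller theorem predicts a tetragonal distortion (typically axial elongation) to lift the degeneracy.
[Mn(ox)₃]²−: Summing ligand charges against the −2 overall charge gives an oxidation state of +4 for manganese. Mn sits in group 7, so the d-electron count is 7 − 4 = 3. The d³ configuration leaves the e_g set evenly filled (or empty) — no strong Jahn–Teller driving force.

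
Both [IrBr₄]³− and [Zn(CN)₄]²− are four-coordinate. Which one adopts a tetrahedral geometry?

[Zn(CN)₄]²−

For [IrBr₄]³−: Ligand charges: each bromide is −1. With an overall charge of −3 the iridium centre must be in the +1 oxidation state. Ir sits in group 9, so the d-electron count is 9 − 1 = 8. A 5d d⁸ ion has a large crystal-field splitting; square planar leaves the high-energy d_{x²−y²} orbital empty and maximises CFSE. → square planar.
For [Zn(CN)₄]²−: Ligand charges: each cyanide is −1. With an overall charge of −2 the zinc centre must be in the +2 oxidation state. Zinc is a group-12 element; Zn(II) is therefore d¹⁰. A d¹⁰ ion has no crystal-field stabilisation preference between square planar and tetrahedral, so four ligands adopt the sterically favoured tetrahedral geometry. → tetrahedral.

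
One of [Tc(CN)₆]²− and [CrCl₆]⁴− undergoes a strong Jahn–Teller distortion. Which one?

[Tc(CN)₆]²−: Summing ligand charges against the −2 overall charge gives an oxidation state of +4 for technetium. Group 7 minus oxidation state 4 gives a d³ configuration. The d³ configuration leaves the e_g set evenly filled (or empty) — no strong Jahn–Teller driving force.
[CrCl₆]⁴−: Ligand charges: each chloride is −1. With an overall charge of −4 the chromium centre must be in the +2 oxidation state. Group 6 minus oxidation state 2 gives a d⁴ configuration. Chloride is a weak-field ligand for a first-row metal, so the complex is high-spin. The t₂g³e_g¹ (high-spin) configuration has an unevenly filled e_g set; the Jahn–Teller theorem predicts a tetragonal distortion (typically axial elongation) to lift the degeneracy.

[CrCl₆]⁴−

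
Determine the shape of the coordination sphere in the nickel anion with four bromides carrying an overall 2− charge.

Summing ligand charges against the −2 overall charge gives an oxidation state of +2 for nickel.
Nickel is a group-10 element; Ni(II) is therefore d⁸.
Coordination number: 4.
Bromide is a weak-field ligand.
With weak-field ligands the CFSE gain from square planar is small, so a 3d d⁸ ion takes the sterically preferred tetrahedral geometry.

tetrahedral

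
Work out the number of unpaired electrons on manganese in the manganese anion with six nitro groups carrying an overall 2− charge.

3

Ligand charges: each nitro (N-bound nitrite) is −1. With an overall charge of −2 the manganese centre must be in the +4 oxidation state.
Manganese is a group-7 element; Mn(IV) is therefore d³.
In an octahedral field the d³ configuration is t₂g³e_g⁰ (only one arrangement possible), giving 3 unpaired electrons.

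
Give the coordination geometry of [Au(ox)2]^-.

Ligand charges: each oxalate is −2. With an overall charge of −1 the gold centre must be in the +3 oxidation state.
Gold is a group-11 element; Au(III) is therefore d⁸.
Counting donor atoms: 2×oxalate (bidentate) → 4 donors. Coordination number = 4.
A 5d d⁸ ion has a large crystal-field splitting; square planar leaves the high-energy d_{x²−y²} orbital empty and maximises CFSE.

square planar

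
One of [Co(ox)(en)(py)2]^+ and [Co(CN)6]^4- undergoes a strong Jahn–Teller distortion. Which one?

[Co(ox)(en)(py)2]^+: Summing ligand charges against the +1 overall charge gives an oxidation state of +3 for cobalt. Cobalt is a group-9 element; Co(III) is therefore d⁶. Co(III) has an exceptionally large octahedral splitting and is low-spin with essentially every ligand except fluoride. The d⁶ configuration leaves the e_g set evenly filled (or empty) — no strong Jahn–Teller driving force.
[Co(CN)6]^4-: Each cyanide is −1; balancing the −4 overall charge requires Co(II). Cobalt is a group-9 element; Co(II) is therefore d⁷. Cyanide is a strong-field ligand (high in the spectrochemical series) for a first-row metal, so the complex is low-spin. The t₂g⁶e_g¹ (low-spin) configuration has an unevenly filled e_g set; the Jahn–Teller theorem predicts a tetragonal distortion (typically axial elongation) to lift the degeneracy.

[Co(CN)6]^4-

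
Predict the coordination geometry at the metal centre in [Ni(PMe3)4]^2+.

Ligand charges: trimethylphosphine is neutral. With an overall charge of +2 the nickel centre must be in the +2 oxidation state.
Ni sits in group 10, so the d-electron count is 10 − 2 = 8.
Coordination number: 4.
Trimethylphosphine is a strong-field ligand (high in the spectrochemical series).
A 3d d⁸ ion with strong-field ligands gains enough CFSE to favour square planar over tetrahedral.

square planar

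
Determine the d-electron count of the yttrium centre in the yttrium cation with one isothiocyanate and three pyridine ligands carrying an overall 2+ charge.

d0

Ligand charges: each isothiocyanate is −1; pyridine is neutral. With an overall charge of +2 the yttrium centre must be in the +3 oxidation state.
Group 3 minus oxidation state 3 gives a d⁰ configuration.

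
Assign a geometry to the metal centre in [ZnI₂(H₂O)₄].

octahedral

Ligand charges: each iodide is −1; water is neutral. With an overall charge of 0 the zinc centre must be in the +2 oxidation state.
Group 12 minus oxidation state 2 gives a d¹⁰ configuration.
With 6 monodentate ligands the coordination number is 6.
Six donors around a single metal centre give an octahedral coordination sphere.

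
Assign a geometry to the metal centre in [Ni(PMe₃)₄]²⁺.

square planar

Trimethylphosphine is neutral; balancing the +2 overall charge requires Ni(II).
Nickel is a group-10 element; Ni(II) is therefore d⁸.
With 4 monodentate ligands the coordination number is 4.
Trimethylphosphine is a strong-field ligand (high in the spectrochemical series).
A 3d d⁸ ion with strong-field ligands gains enough CFSE to favour square planar over tetrahedral.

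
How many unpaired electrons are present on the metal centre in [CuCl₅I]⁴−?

Ligand charges: each chloride is −1; each iodide is −1. With an overall charge of −4 the copper centre must be in the +2 oxidation state.
Copper is a group-11 element; Cu(II) is therefore d⁹.
In an octahedral field the d⁹ configuration is t₂g⁶e_g³ (only one arrangement possible), giving 1 unpaired electron.

1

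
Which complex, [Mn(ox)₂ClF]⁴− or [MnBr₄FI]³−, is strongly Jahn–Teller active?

[MnBr₄FI]³−

[Mn(ox)₂ClF]⁴−: Ligand charges: each oxalate is −2; each chloride is −1; each fluoride is −1. With an overall charge of −4 the manganese centre must be in the +2 oxidation state. Manganese is a group-7 element; Mn(II) is therefore d⁵. Chloride, fluoride, and oxalate are weak-field ligands for a first-row metal, so the complex is high-spin. The d⁵ configuration leaves the e_g set evenly filled (or empty) — no strong Jahn–Teller driving force.
[MnBr₄FI]³−: Each bromide is −1; each fluoride is −1; each iodide is −1; balancing the −3 overall charge requires Mn(III). Group 7 minus oxidation state 3 gives a d⁴ configuration. Bromide, fluoride, and iodide are weak-field ligands for a first-row metal, so the complex is high-spin. The t₂g³e_g¹ (high-spin) configuration has an unevenly filled e_g set; the Jahn–Teller theorem predicts a tetragonal distortion (typically axial elongation) to lift the degeneracy.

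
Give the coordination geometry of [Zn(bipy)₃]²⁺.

Summing ligand charges against the +2 overall charge gives an oxidation state of +2 for zinc.
Zinc is a group-12 element; Zn(II) is therefore d¹⁰.
Counting donor atoms: 3×2,2′-bipyridine (bidentate) → 6 donors. Coordination number = 6.
Six donors around a single metal centre give an octahedral coordination sphere.

octahedral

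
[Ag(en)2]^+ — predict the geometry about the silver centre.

tetrahedral

Summing ligand charges against the +1 overall charge gives an oxidation state of +1 for silver.
Silver is a group-11 element; Ag(I) is therefore d¹⁰.
Counting donor atoms: 2×ethylenediamine (bidentate) → 4 donors. Coordination number = 4.
A d¹⁰ ion has no crystal-field stabilisation preference between square planar and tetrahedral, so four ligands adopt the sterically favoured tetrahedral geometry.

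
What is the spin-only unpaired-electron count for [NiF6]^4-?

2

Summing ligand charges against the −4 overall charge gives an oxidation state of +2 for nickel.
Ni sits in group 10, so the d-electron count is 10 − 2 = 8.
In an octahedral field the d⁸ configuration is t₂g⁶e_g² (only one arrangement possible), giving 2 unpaired electrons.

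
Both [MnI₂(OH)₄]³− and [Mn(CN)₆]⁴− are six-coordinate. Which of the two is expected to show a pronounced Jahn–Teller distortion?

[MnI₂(OH)₄]³−: Ligand charges: each iodide is −1; each hydroxide is −1. With an overall charge of −3 the manganese centre must be in the +3 oxidation state. Group 7 minus oxidation state 3 gives a d⁴ configuration. Hydroxide and iodide are weak-field ligands for a first-row metal, so the complex is high-spin. The t₂g³e_g¹ (high-spin) configuration has an unevenly filled e_g set; the Jahn–Teller theorem predicts a tetragonal distortion (typically axial elongation) to lift the degeneracy.
[Mn(CN)₆]⁴−: Summing ligand charges against the −4 overall charge gives an oxidation state of +2 for manganese. Group 7 minus oxidation state 2 gives a d⁵ configuration. Cyanide is a strong-field ligand (high in the spectrochemical series) for a first-row metal, so the complex is low-spin. The d⁵ configuration leaves the e_g set evenly filled (or empty) — no strong Jahn–Teller driving force.

[MnI₂(OH)₄]³−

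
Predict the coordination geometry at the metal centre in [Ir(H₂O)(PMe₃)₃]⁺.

square planar

Water is neutral; trimethylphosphine is neutral; balancing the +1 overall charge requires Ir(I).
Iridium is a group-9 element; Ir(I) is therefore d⁸.
Coordination number: 4.
A 5d d⁸ ion has a large crystal-field splitting; square planar leaves the high-energy d_{x²−y²} orbital empty and maximises CFSE.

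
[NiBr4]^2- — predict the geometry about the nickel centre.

Ligand charges: each bromide is −1. With an overall charge of −2 the nickel centre must be in the +2 oxidation state.
Ni sits in group 10, so the d-electron count is 10 − 2 = 8.
With 4 monodentate ligands the coordination number is 4.
Bromide is a weak-field ligand.
With weak-field ligands the CFSE gain from square planar is small, so a 3d d⁸ ion takes the sterically preferred tetrahedral geometry.

tetrahedral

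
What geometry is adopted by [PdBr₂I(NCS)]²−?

Ligand charges: each bromide is −1; each iodide is −1; each isothiocyanate is −1. With an overall charge of −2 the palladium centre must be in the +2 oxidation state.
Pd sits in group 10, so the d-electron count is 10 − 2 = 8.
Coordination number: 4.
A 4d d⁸ ion has a large crystal-field splitting; square planar leaves the high-energy d_{x²−y²} orbital empty and maximises CFSE.

square planar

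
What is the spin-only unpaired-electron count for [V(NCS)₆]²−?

1 unpaired electron

Ligand charges: each isothiocyanate is −1. With an overall charge of −2 the vanadium centre must be in the +4 oxidation state.
V sits in group 5, so the d-electron count is 5 − 4 = 1.
In an octahedral field the d¹ configuration is t₂g¹e_g⁰ (only one arrangement possible), giving 1 unpaired electron.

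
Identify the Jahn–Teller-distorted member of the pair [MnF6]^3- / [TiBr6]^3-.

[MnF6]^3-

[MnF6]^3-: Summing ligand charges against the −3 overall charge gives an oxidation state of +3 for manganese. Mn sits in group 7, so the d-electron count is 7 − 3 = 4. Fluoride is a weak-field ligand for a first-row metal, so the complex is high-spin. The t₂g³e_g¹ (high-spin) configuration has an unevenly filled e_g set; the Jahn–Teller theorem predicts a tetragonal distortion (typically axial elongation) to lift the degeneracy.
[TiBr6]^3-: Ligand charges: each bromide is −1. With an overall charge of −3 the titanium centre must be in the +3 oxidation state. Group 4 minus oxidation state 3 gives a d¹ configuration. The d¹ configuration leaves the e_g set evenly filled (or empty) — no strong Jahn–Teller driving force.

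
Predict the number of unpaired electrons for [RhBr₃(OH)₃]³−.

Each bromide is −1; each hydroxide is −1; balancing the −3 overall charge requires Rh(III).
Rh sits in group 9, so the d-electron count is 9 − 3 = 6.
The spin state decides the count: a 4d ion has a large Δₒ and is invariably low-spin.
An octahedral low-spin d⁶ ion is t₂g⁶e_g⁰, giving 0 unpaired electrons.

0 unpaired electrons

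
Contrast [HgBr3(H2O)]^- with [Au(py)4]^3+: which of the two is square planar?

For [HgBr3(H2O)]^-: Summing ligand charges against the −1 overall charge gives an oxidation state of +2 for mercury. Mercury is a group-12 element; Hg(II) is therefore d¹⁰. A d¹⁰ ion has no crystal-field stabilisation preference between square planar and tetrahedral, so four ligands adopt the sterically favoured tetrahedral geometry. → tetrahedral.
For [Au(py)4]^3+: Pyridine is neutral; balancing the +3 overall charge requires Au(III). Au sits in group 11, so the d-electron count is 11 − 3 = 8. A 5d d⁸ ion has a large crystal-field splitting; square planar leaves the high-energy d_{x²−y²} orbital empty and maximises CFSE. → square planar.

[Au(py)4]^3+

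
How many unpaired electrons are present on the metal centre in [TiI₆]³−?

1 unpaired electron

Summing ligand charges against the −3 overall charge gives an oxidation state of +3 for titanium.
Titanium is a group-4 element; Ti(III) is therefore d¹.
In an octahedral field the d¹ configuration is t₂g¹e_g⁰ (only one arrangement possible), giving 1 unpaired electron.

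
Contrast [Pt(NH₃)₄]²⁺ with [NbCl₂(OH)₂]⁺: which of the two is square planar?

[Pt(NH₃)₄]²⁺

For [Pt(NH₃)₄]²⁺: Ligand charges: ammonia is neutral. With an overall charge of +2 the platinum centre must be in the +2 oxidation state. Group 10 minus oxidation state 2 gives a d⁸ configuration. A 5d d⁸ ion has a large crystal-field splitting; square planar leaves the high-energy d_{x²−y²} orbital empty and maximises CFSE. → square planar.
For [NbCl₂(OH)₂]⁺: Each chloride is −1; each hydroxide is −1; balancing the +1 overall charge requires Nb(V). Niobium is a group-5 element; Nb(V) is therefore d⁰. A d⁰ ion has no crystal-field stabilisation preference between square planar and tetrahedral, so four ligands adopt the sterically favoured tetrahedral geometry. → tetrahedral.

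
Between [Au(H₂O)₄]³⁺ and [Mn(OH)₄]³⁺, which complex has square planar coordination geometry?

For [Au(H₂O)₄]³⁺: Summing ligand charges against the +3 overall charge gives an oxidation state of +3 for gold. Gold is a group-11 element; Au(III) is therefore d⁸. A 5d d⁸ ion has a large crystal-field splitting; square planar leaves the high-energy d_{x²−y²} orbital empty and maximises CFSE. → square planar.
For [Mn(OH)₄]³⁺: Summing ligand charges against the +3 overall charge gives an oxidation state of +7 for manganese. Group 7 minus oxidation state 7 gives a d⁰ configuration. A d⁰ ion has no crystal-field stabilisation preference between square planar and tetrahedral, so four ligands adopt the sterically favoured tetrahedral geometry. → tetrahedral.

[Au(H₂O)₄]³⁺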